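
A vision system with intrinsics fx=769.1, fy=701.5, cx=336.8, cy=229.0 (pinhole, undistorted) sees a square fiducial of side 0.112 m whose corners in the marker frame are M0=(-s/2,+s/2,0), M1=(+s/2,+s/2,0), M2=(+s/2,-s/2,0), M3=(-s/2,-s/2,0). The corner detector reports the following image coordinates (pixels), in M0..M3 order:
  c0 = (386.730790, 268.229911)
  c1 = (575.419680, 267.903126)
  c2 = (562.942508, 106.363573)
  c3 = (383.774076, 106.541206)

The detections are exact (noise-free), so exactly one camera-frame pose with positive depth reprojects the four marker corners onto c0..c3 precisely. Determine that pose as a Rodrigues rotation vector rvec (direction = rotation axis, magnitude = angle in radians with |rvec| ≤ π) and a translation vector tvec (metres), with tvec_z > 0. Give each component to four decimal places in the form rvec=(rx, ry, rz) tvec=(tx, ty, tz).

rvec=(-0.2183, -0.0033, -0.0021) tvec=(0.0855, -0.0293, 0.4683)

Intrinsics K: fx=769.1, fy=701.5, cx=336.8, cy=229.0
Marker side s = 0.112 m; corners in marker frame (Z=0):
  M0 = (-0.0560, +0.0560, 0)
  M1 = (+0.0560, +0.0560, 0)
  M2 = (+0.0560, -0.0560, 0)
  M3 = (-0.0560, -0.0560, 0)
Detected image corners:
  c0 = (386.730790, 268.229911) px
  c1 = (575.419680, 267.903126) px
  c2 = (562.942508, 106.363573) px
  c3 = (383.774076, 106.541206) px
Planar DLT: solve 8×8 A·h = b for H (H[2,2]=1):
  H  [+1644.70734 -151.78087 +477.15555]
  H  [-0.82674 +1356.38050 +185.16662]
  H  [+0.00752 -0.46247 +1.00000]
B = K⁻¹H; ‖b₁‖=2.135207, ‖b₂‖=2.135207; λ = 2/(‖b₁‖+‖b₂‖) = 0.468339, sign → tz>0 ⇒ λ=+0.468339
r₁ = λ·B[:,0] = (+0.99999,-0.00170,+0.00352); r₂ = λ·B[:,1] = (+0.00242,+0.97626,-0.21659)
r₃ = r₁×r₂ = (-0.00307,+0.21660,+0.97626); SVD([r₁ r₂ r₃]) → R = UVᵀ:
  R  [+0.99999 +0.00242 -0.00307]
  R  [-0.00170 +0.97626 +0.21660]
  R  [+0.00352 -0.21659 +0.97626]
t = (+0.08547, -0.02926, +0.46834) m
tr R = 2.952506; θ = arccos((tr R − 1)/2) = 0.218364 rad = 12.511°
axis k = ((R−Rᵀ)₃₂, (R−Rᵀ)₁₃, (R−Rᵀ)₂₁) / (2 sinθ) = (-0.999839, -0.015210, -0.009521)
rvec = θ·k = (-0.218329, -0.003321, -0.002079)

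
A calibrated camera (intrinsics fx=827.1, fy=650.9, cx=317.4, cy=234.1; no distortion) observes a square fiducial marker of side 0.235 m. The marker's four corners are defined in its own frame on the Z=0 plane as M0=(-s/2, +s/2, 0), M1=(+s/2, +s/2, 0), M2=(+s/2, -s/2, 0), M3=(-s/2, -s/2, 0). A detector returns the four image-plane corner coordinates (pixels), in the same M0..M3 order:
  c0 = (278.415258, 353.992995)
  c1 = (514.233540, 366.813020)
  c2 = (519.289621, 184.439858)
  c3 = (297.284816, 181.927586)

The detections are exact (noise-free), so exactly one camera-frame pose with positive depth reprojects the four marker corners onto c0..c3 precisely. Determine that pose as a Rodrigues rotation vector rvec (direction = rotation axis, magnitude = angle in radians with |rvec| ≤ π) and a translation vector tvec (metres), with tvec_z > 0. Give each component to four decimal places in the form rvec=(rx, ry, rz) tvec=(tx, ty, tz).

rvec=(-0.2379, 0.1973, 0.0542) tvec=(0.0842, 0.0454, 0.8498)

Intrinsics K: fx=827.1, fy=650.9, cx=317.4, cy=234.1
Marker side s = 0.235 m; corners in marker frame (Z=0):
  M0 = (-0.1175, +0.1175, 0)
  M1 = (+0.1175, +0.1175, 0)
  M2 = (+0.1175, -0.1175, 0)
  M3 = (-0.1175, -0.1175, 0)
Detected image corners:
  c0 = (278.415258, 353.992995) px
  c1 = (514.233540, 366.813020) px
  c2 = (519.289621, 184.439858) px
  c3 = (297.284816, 181.927586) px
Planar DLT: solve 8×8 A·h = b for H (H[2,2]=1):
  H  [+878.27267 -159.98461 +399.32291]
  H  [-32.17798 +680.37453 +268.88526]
  H  [-0.23586 -0.26911 +1.00000]
B = K⁻¹H; ‖b₁‖=1.176806, ‖b₂‖=1.176806; λ = 2/(‖b₁‖+‖b₂‖) = 0.849758, sign → tz>0 ⇒ λ=+0.849758
r₁ = λ·B[:,0] = (+0.97925,+0.03008,-0.20043); r₂ = λ·B[:,1] = (-0.07661,+0.97048,-0.22868)
r₃ = r₁×r₂ = (+0.18763,+0.23929,+0.95265); SVD([r₁ r₂ r₃]) → R = UVᵀ:
  R  [+0.97925 -0.07661 +0.18763]
  R  [+0.03008 +0.97048 +0.23929]
  R  [-0.20043 -0.22868 +0.95265]
t = (+0.08417, +0.04541, +0.84976) m
tr R = 2.902376; θ = arccos((tr R − 1)/2) = 0.313734 rad = 17.976°
axis k = ((R−Rᵀ)₃₂, (R−Rᵀ)₁₃, (R−Rᵀ)₂₁) / (2 sinθ) = (-0.758178, +0.628720, +0.172851)
rvec = θ·k = (-0.237866, +0.197251, +0.054229)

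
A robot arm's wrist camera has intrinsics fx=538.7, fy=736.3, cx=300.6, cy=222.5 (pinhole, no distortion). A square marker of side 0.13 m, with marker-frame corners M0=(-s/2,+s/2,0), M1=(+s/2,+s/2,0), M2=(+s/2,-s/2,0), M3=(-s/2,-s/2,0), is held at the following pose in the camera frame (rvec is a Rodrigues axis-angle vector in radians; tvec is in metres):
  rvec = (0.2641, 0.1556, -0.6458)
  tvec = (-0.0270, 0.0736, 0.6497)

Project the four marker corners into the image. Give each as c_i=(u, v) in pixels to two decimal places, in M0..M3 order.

Intrinsics K: fx=538.7, fy=736.3, cx=300.6, cy=222.5
Marker side s = 0.13 m; corners in marker frame (Z=0):
  M0 = (-0.0650, +0.0650, 0)
  M1 = (+0.0650, +0.0650, 0)
  M2 = (+0.0650, -0.0650, 0)
  M3 = (-0.0650, -0.0650, 0)
rvec = (0.2641, 0.1556, -0.6458), |rvec| = θ = 0.71486 rad = 40.958°
Rodrigues: sinθ=0.65551, 1−cosθ=0.24481; R = I + sinθ·[k]× + (1−cosθ)·[k]×²:
    [+0.78860 +0.61187 +0.06097]
    [-0.57250 +0.76679 -0.29031]
    [-0.22439 +0.19403 +0.95499]
t = (-0.0270, 0.0736, 0.6497) m
M0: Pc = R·M0+t = (-0.03849, +0.16065, +0.67690); u = 538.7·(-0.03849)/0.67690 + 300.6 = 269.9703, v = 736.3·(+0.16065)/0.67690 + 222.5 = 397.2521
M1: Pc = R·M1+t = (+0.06403, +0.08623, +0.64773); u = 538.7·(+0.06403)/0.64773 + 300.6 = 353.8531, v = 736.3·(+0.08623)/0.64773 + 222.5 = 320.5200
M2: Pc = R·M2+t = (-0.01551, -0.01345, +0.62250); u = 538.7·(-0.01551)/0.62250 + 300.6 = 287.1758, v = 736.3·(-0.01345)/0.62250 + 222.5 = 206.5870
M3: Pc = R·M3+t = (-0.11803, +0.06097, +0.65167); u = 538.7·(-0.11803)/0.65167 + 300.6 = 203.0308, v = 736.3·(+0.06097)/0.65167 + 222.5 = 291.3891

c0=(269.97, 397.25) c1=(353.85, 320.52) c2=(287.18, 206.59) c3=(203.03, 291.39)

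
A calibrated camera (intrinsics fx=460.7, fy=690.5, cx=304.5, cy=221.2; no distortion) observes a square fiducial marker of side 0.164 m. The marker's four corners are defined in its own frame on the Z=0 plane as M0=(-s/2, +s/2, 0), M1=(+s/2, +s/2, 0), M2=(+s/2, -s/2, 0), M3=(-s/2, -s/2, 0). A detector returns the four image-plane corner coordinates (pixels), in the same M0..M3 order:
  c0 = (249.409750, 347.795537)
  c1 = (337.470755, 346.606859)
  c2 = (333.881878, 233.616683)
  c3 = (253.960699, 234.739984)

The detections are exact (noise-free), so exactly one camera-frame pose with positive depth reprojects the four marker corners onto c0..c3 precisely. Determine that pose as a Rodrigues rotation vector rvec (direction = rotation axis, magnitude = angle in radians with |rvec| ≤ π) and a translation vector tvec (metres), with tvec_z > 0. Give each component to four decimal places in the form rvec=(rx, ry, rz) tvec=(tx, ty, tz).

rvec=(-0.5619, 0.0049, -0.0085) tvec=(-0.0212, 0.0872, 0.9016)

Intrinsics K: fx=460.7, fy=690.5, cx=304.5, cy=221.2
Marker side s = 0.164 m; corners in marker frame (Z=0):
  M0 = (-0.0820, +0.0820, 0)
  M1 = (+0.0820, +0.0820, 0)
  M2 = (+0.0820, -0.0820, 0)
  M3 = (-0.0820, -0.0820, 0)
Detected image corners:
  c0 = (249.409750, 347.795537) px
  c1 = (337.470755, 346.606859) px
  c2 = (333.881878, 233.616683) px
  c3 = (253.960699, 234.739984) px
Planar DLT: solve 8×8 A·h = b for H (H[2,2]=1):
  H  [+510.19903 -176.48808 +293.68376]
  H  [-7.77075 +517.38156 +287.95147]
  H  [-0.00252 -0.59095 +1.00000]
B = K⁻¹H; ‖b₁‖=1.109159, ‖b₂‖=1.109159; λ = 2/(‖b₁‖+‖b₂‖) = 0.901584, sign → tz>0 ⇒ λ=+0.901584
r₁ = λ·B[:,0] = (+0.99995,-0.00942,-0.00227); r₂ = λ·B[:,1] = (+0.00676,+0.84622,-0.53279)
r₃ = r₁×r₂ = (+0.00694,+0.53275,+0.84625); SVD([r₁ r₂ r₃]) → R = UVᵀ:
  R  [+0.99995 +0.00676 +0.00694]
  R  [-0.00942 +0.84622 +0.53275]
  R  [-0.00227 -0.53279 +0.84625]
t = (-0.02117, +0.08716, +0.90158) m
tr R = 2.692420; θ = arccos((tr R − 1)/2) = 0.561965 rad = 32.198°
axis k = ((R−Rᵀ)₃₂, (R−Rᵀ)₁₃, (R−Rᵀ)₂₁) / (2 sinθ) = (-0.999847, +0.008641, -0.015184)
rvec = θ·k = (-0.561879, +0.004856, -0.008533)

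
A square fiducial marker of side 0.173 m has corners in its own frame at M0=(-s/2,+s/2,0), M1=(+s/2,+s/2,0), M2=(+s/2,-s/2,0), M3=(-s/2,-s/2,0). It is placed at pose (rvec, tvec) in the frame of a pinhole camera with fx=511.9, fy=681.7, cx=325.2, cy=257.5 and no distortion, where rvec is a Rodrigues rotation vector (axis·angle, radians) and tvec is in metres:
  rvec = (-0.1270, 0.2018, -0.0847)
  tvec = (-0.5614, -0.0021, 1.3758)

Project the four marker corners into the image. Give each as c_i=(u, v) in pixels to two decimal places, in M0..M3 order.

Intrinsics K: fx=511.9, fy=681.7, cx=325.2, cy=257.5
Marker side s = 0.173 m; corners in marker frame (Z=0):
  M0 = (-0.0865, +0.0865, 0)
  M1 = (+0.0865, +0.0865, 0)
  M2 = (+0.0865, -0.0865, 0)
  M3 = (-0.0865, -0.0865, 0)
rvec = (-0.1270, 0.2018, -0.0847), |rvec| = θ = 0.25303 rad = 14.498°
Rodrigues: sinθ=0.25034, 1−cosθ=0.03184; R = I + sinθ·[k]× + (1−cosθ)·[k]×²:
    [+0.97618 +0.07105 +0.20500]
    [-0.09655 +0.98841 +0.11715]
    [-0.19430 -0.13415 +0.97173]
t = (-0.5614, -0.0021, 1.3758) m
M0: Pc = R·M0+t = (-0.63969, +0.09175, +1.38100); u = 511.9·(-0.63969)/1.38100 + 325.2 = 88.0832, v = 681.7·(+0.09175)/1.38100 + 257.5 = 302.7896
M1: Pc = R·M1+t = (-0.47081, +0.07505, +1.34739); u = 511.9·(-0.47081)/1.34739 + 325.2 = 146.3282, v = 681.7·(+0.07505)/1.34739 + 257.5 = 295.4691
M2: Pc = R·M2+t = (-0.48311, -0.09595, +1.37060); u = 511.9·(-0.48311)/1.37060 + 325.2 = 144.7660, v = 681.7·(-0.09595)/1.37060 + 257.5 = 209.7776
M3: Pc = R·M3+t = (-0.65199, -0.07925, +1.40421); u = 511.9·(-0.65199)/1.40421 + 325.2 = 87.5211, v = 681.7·(-0.07925)/1.40421 + 257.5 = 219.0284

c0=(88.08, 302.79) c1=(146.33, 295.47) c2=(144.77, 209.78) c3=(87.52, 219.03)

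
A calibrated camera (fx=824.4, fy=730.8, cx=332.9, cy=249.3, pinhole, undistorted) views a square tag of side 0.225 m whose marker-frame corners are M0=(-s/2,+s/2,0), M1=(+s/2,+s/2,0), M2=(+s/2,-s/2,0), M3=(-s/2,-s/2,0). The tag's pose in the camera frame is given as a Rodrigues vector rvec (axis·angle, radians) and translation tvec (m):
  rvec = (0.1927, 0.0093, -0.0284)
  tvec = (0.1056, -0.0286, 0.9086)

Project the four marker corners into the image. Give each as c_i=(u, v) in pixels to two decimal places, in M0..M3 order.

c0=(329.74, 315.87) c1=(529.35, 311.22) c2=(532.80, 132.10) c3=(323.50, 137.51)

Intrinsics K: fx=824.4, fy=730.8, cx=332.9, cy=249.3
Marker side s = 0.225 m; corners in marker frame (Z=0):
  M0 = (-0.1125, +0.1125, 0)
  M1 = (+0.1125, +0.1125, 0)
  M2 = (+0.1125, -0.1125, 0)
  M3 = (-0.1125, -0.1125, 0)
rvec = (0.1927, 0.0093, -0.0284), |rvec| = θ = 0.19500 rad = 11.173°
Rodrigues: sinθ=0.19377, 1−cosθ=0.01895; R = I + sinθ·[k]× + (1−cosθ)·[k]×²:
    [+0.99955 +0.02911 +0.00651]
    [-0.02733 +0.98109 -0.19161]
    [-0.01197 +0.19135 +0.98145]
t = (0.1056, -0.0286, 0.9086) m
M0: Pc = R·M0+t = (-0.00357, +0.08485, +0.93147); u = 824.4·(-0.00357)/0.93147 + 332.9 = 329.7363, v = 730.8·(+0.08485)/0.93147 + 249.3 = 315.8678
M1: Pc = R·M1+t = (+0.22133, +0.07870, +0.92878); u = 824.4·(+0.22133)/0.92878 + 332.9 = 529.3517, v = 730.8·(+0.07870)/0.92878 + 249.3 = 311.2229
M2: Pc = R·M2+t = (+0.21477, -0.14205, +0.88573); u = 824.4·(+0.21477)/0.88573 + 332.9 = 532.8039, v = 730.8·(-0.14205)/0.88573 + 249.3 = 132.0992
M3: Pc = R·M3+t = (-0.01013, -0.13590, +0.88842); u = 824.4·(-0.01013)/0.88842 + 332.9 = 323.5044, v = 730.8·(-0.13590)/0.88842 + 249.3 = 137.5122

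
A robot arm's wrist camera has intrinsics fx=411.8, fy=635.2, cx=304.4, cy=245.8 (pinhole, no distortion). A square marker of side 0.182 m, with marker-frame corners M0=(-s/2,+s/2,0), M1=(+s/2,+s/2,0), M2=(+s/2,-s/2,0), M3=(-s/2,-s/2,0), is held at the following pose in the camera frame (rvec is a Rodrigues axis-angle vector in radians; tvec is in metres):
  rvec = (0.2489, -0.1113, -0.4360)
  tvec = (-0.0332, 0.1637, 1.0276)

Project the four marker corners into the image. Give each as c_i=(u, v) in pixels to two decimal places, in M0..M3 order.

c0=(273.52, 417.36) c1=(337.74, 368.66) c2=(309.33, 273.97) c3=(241.78, 324.08)

Intrinsics K: fx=411.8, fy=635.2, cx=304.4, cy=245.8
Marker side s = 0.182 m; corners in marker frame (Z=0):
  M0 = (-0.0910, +0.0910, 0)
  M1 = (+0.0910, +0.0910, 0)
  M2 = (+0.0910, -0.0910, 0)
  M3 = (-0.0910, -0.0910, 0)
rvec = (0.2489, -0.1113, -0.4360), |rvec| = θ = 0.51423 rad = 29.463°
Rodrigues: sinθ=0.49187, 1−cosθ=0.12933; R = I + sinθ·[k]× + (1−cosθ)·[k]×²:
    [+0.90097 +0.40349 -0.15953]
    [-0.43059 +0.87673 -0.21434]
    [+0.05338 +0.26181 +0.96364]
t = (-0.0332, 0.1637, 1.0276) m
M0: Pc = R·M0+t = (-0.07847, +0.28267, +1.04657); u = 411.8·(-0.07847)/1.04657 + 304.4 = 273.5235, v = 635.2·(+0.28267)/1.04657 + 245.8 = 417.3602
M1: Pc = R·M1+t = (+0.08551, +0.20430, +1.05628); u = 411.8·(+0.08551)/1.05628 + 304.4 = 337.7350, v = 635.2·(+0.20430)/1.05628 + 245.8 = 368.6561
M2: Pc = R·M2+t = (+0.01207, +0.04473, +1.00863); u = 411.8·(+0.01207)/1.00863 + 304.4 = 309.3282, v = 635.2·(+0.04473)/1.00863 + 245.8 = 273.9720
M3: Pc = R·M3+t = (-0.15191, +0.12310, +0.99892); u = 411.8·(-0.15191)/0.99892 + 304.4 = 241.7775, v = 635.2·(+0.12310)/0.99892 + 245.8 = 324.0785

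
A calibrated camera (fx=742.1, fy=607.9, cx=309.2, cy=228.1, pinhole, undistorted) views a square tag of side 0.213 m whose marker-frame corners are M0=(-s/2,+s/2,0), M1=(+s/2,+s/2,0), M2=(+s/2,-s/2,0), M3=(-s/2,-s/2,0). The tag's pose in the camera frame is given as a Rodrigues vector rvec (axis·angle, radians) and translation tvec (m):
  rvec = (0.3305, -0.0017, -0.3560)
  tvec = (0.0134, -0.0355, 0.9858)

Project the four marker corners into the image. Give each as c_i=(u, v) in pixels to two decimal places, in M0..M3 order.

c0=(272.97, 284.50) c1=(418.79, 241.42) c2=(369.50, 121.33) c3=(213.99, 168.95)

Intrinsics K: fx=742.1, fy=607.9, cx=309.2, cy=228.1
Marker side s = 0.213 m; corners in marker frame (Z=0):
  M0 = (-0.1065, +0.1065, 0)
  M1 = (+0.1065, +0.1065, 0)
  M2 = (+0.1065, -0.1065, 0)
  M3 = (-0.1065, -0.1065, 0)
rvec = (0.3305, -0.0017, -0.3560), |rvec| = θ = 0.48577 rad = 27.832°
Rodrigues: sinθ=0.46689, 1−cosθ=0.11568; R = I + sinθ·[k]× + (1−cosθ)·[k]×²:
    [+0.93787 +0.34189 -0.05932]
    [-0.34244 +0.88432 -0.31736]
    [-0.05605 +0.31795 +0.94645]
t = (0.0134, -0.0355, 0.9858) m
M0: Pc = R·M0+t = (-0.05007, +0.09515, +1.02563); u = 742.1·(-0.05007)/1.02563 + 309.2 = 272.9703, v = 607.9·(+0.09515)/1.02563 + 228.1 = 284.4960
M1: Pc = R·M1+t = (+0.14969, +0.02221, +1.01369); u = 742.1·(+0.14969)/1.01369 + 309.2 = 418.7873, v = 607.9·(+0.02221)/1.01369 + 228.1 = 241.4192
M2: Pc = R·M2+t = (+0.07687, -0.16615, +0.94597); u = 742.1·(+0.07687)/0.94597 + 309.2 = 369.5049, v = 607.9·(-0.16615)/0.94597 + 228.1 = 121.3287
M3: Pc = R·M3+t = (-0.12289, -0.09321, +0.95791); u = 742.1·(-0.12289)/0.95791 + 309.2 = 213.9929, v = 607.9·(-0.09321)/0.95791 + 228.1 = 168.9476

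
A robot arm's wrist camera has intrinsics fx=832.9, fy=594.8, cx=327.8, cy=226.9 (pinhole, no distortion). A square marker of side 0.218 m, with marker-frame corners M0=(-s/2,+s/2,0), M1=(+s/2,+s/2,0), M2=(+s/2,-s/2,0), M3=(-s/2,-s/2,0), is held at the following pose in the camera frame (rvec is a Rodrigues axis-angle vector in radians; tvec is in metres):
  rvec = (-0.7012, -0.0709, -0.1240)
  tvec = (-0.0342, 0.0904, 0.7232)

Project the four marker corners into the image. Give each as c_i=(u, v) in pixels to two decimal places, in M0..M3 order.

Intrinsics K: fx=832.9, fy=594.8, cx=327.8, cy=226.9
Marker side s = 0.218 m; corners in marker frame (Z=0):
  M0 = (-0.1090, +0.1090, 0)
  M1 = (+0.1090, +0.1090, 0)
  M2 = (+0.1090, -0.1090, 0)
  M3 = (-0.1090, -0.1090, 0)
rvec = (-0.7012, -0.0709, -0.1240), |rvec| = θ = 0.71560 rad = 41.001°
Rodrigues: sinθ=0.65607, 1−cosθ=0.24530; R = I + sinθ·[k]× + (1−cosθ)·[k]×²:
    [+0.99023 +0.13750 -0.02335]
    [-0.08987 +0.75711 +0.64708]
    [+0.10665 -0.63866 +0.76206]
t = (-0.0342, 0.0904, 0.7232) m
M0: Pc = R·M0+t = (-0.12715, +0.18272, +0.64196); u = 832.9·(-0.12715)/0.64196 + 327.8 = 162.8353, v = 594.8·(+0.18272)/0.64196 + 226.9 = 396.1971
M1: Pc = R·M1+t = (+0.08872, +0.16313, +0.66521); u = 832.9·(+0.08872)/0.66521 + 327.8 = 438.8875, v = 594.8·(+0.16313)/0.66521 + 226.9 = 372.7620
M2: Pc = R·M2+t = (+0.05875, -0.00192, +0.80444); u = 832.9·(+0.05875)/0.80444 + 327.8 = 388.6258, v = 594.8·(-0.00192)/0.80444 + 226.9 = 225.4800
M3: Pc = R·M3+t = (-0.15712, +0.01767, +0.78119); u = 832.9·(-0.15712)/0.78119 + 327.8 = 160.2770, v = 594.8·(+0.01767)/0.78119 + 226.9 = 240.3549

c0=(162.84, 396.20) c1=(438.89, 372.76) c2=(388.63, 225.48) c3=(160.28, 240.35)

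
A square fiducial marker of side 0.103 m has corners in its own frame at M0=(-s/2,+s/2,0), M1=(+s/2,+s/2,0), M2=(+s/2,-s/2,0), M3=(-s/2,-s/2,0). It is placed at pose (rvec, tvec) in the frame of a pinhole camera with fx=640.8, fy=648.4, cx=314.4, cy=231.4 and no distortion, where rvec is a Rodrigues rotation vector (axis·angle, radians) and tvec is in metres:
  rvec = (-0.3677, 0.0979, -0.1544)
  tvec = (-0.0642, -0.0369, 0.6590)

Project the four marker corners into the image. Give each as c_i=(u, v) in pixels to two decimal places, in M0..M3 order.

Intrinsics K: fx=640.8, fy=648.4, cx=314.4, cy=231.4
Marker side s = 0.103 m; corners in marker frame (Z=0):
  M0 = (-0.0515, +0.0515, 0)
  M1 = (+0.0515, +0.0515, 0)
  M2 = (+0.0515, -0.0515, 0)
  M3 = (-0.0515, -0.0515, 0)
rvec = (-0.3677, 0.0979, -0.1544), |rvec| = θ = 0.41064 rad = 23.528°
Rodrigues: sinθ=0.39920, 1−cosθ=0.08314; R = I + sinθ·[k]× + (1−cosθ)·[k]×²:
    [+0.98352 +0.13235 +0.12316]
    [-0.16784 +0.92159 +0.35000]
    [-0.06718 -0.36491 +0.92862]
t = (-0.0642, -0.0369, 0.6590) m
M0: Pc = R·M0+t = (-0.10804, +0.01921, +0.64367); u = 640.8·(-0.10804)/0.64367 + 314.4 = 206.8459, v = 648.4·(+0.01921)/0.64367 + 231.4 = 250.7471
M1: Pc = R·M1+t = (-0.00673, +0.00192, +0.63675); u = 640.8·(-0.00673)/0.63675 + 314.4 = 307.6245, v = 648.4·(+0.00192)/0.63675 + 231.4 = 233.3530
M2: Pc = R·M2+t = (-0.02036, -0.09301, +0.67433); u = 640.8·(-0.02036)/0.67433 + 314.4 = 295.0480, v = 648.4·(-0.09301)/0.67433 + 231.4 = 141.9708
M3: Pc = R·M3+t = (-0.12167, -0.07572, +0.68125); u = 640.8·(-0.12167)/0.68125 + 314.4 = 199.9572, v = 648.4·(-0.07572)/0.68125 + 231.4 = 159.3335

c0=(206.85, 250.75) c1=(307.62, 233.35) c2=(295.05, 141.97) c3=(199.96, 159.33)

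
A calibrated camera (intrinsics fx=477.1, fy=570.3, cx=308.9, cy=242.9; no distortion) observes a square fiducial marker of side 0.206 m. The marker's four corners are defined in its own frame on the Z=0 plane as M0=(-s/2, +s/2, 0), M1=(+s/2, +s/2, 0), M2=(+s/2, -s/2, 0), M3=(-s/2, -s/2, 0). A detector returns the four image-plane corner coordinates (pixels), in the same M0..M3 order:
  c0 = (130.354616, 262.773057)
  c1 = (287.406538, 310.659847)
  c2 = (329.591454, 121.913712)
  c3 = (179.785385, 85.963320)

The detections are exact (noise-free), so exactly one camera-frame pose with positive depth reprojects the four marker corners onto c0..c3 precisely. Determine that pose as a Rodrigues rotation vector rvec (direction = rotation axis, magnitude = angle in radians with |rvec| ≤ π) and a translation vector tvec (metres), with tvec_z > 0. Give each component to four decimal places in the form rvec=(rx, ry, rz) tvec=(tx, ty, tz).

rvec=(-0.2016, 0.1270, 0.2435) tvec=(-0.0988, -0.0538, 0.6017)

Intrinsics K: fx=477.1, fy=570.3, cx=308.9, cy=242.9
Marker side s = 0.206 m; corners in marker frame (Z=0):
  M0 = (-0.1030, +0.1030, 0)
  M1 = (+0.1030, +0.1030, 0)
  M2 = (+0.1030, -0.1030, 0)
  M3 = (-0.1030, -0.1030, 0)
Detected image corners:
  c0 = (130.354616, 262.773057) px
  c1 = (287.406538, 310.659847) px
  c2 = (329.591454, 121.913712) px
  c3 = (179.785385, 85.963320) px
Planar DLT: solve 8×8 A·h = b for H (H[2,2]=1):
  H  [+686.88674 -293.08071 +230.54406]
  H  [+154.24148 +827.32052 +191.93967]
  H  [-0.24749 -0.30314 +1.00000]
B = K⁻¹H; ‖b₁‖=1.662040, ‖b₂‖=1.662040; λ = 2/(‖b₁‖+‖b₂‖) = 0.601670, sign → tz>0 ⇒ λ=+0.601670
r₁ = λ·B[:,0] = (+0.96264,+0.22615,-0.14891); r₂ = λ·B[:,1] = (-0.25151,+0.95051,-0.18239)
r₃ = r₁×r₂ = (+0.10029,+0.21303,+0.97188); SVD([r₁ r₂ r₃]) → R = UVᵀ:
  R  [+0.96264 -0.25151 +0.10029]
  R  [+0.22615 +0.95051 +0.21303]
  R  [-0.14891 -0.18239 +0.97188]
t = (-0.09881, -0.05376, +0.60167) m
tr R = 2.885040; θ = arccos((tr R − 1)/2) = 0.340702 rad = 19.521°
axis k = ((R−Rᵀ)₃₂, (R−Rᵀ)₁₃, (R−Rᵀ)₂₁) / (2 sinθ) = (-0.591690, +0.372889, +0.714743)
rvec = θ·k = (-0.201590, +0.127044, +0.243514)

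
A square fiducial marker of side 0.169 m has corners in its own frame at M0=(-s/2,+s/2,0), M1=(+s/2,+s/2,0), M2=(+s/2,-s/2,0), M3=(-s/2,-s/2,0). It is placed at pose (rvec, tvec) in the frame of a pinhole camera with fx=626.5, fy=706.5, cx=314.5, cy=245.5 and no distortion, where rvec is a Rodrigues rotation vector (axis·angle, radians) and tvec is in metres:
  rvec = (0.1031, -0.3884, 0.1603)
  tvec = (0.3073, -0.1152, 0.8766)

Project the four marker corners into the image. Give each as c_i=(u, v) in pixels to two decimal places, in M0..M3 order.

Intrinsics K: fx=626.5, fy=706.5, cx=314.5, cy=245.5
Marker side s = 0.169 m; corners in marker frame (Z=0):
  M0 = (-0.0845, +0.0845, 0)
  M1 = (+0.0845, +0.0845, 0)
  M2 = (+0.0845, -0.0845, 0)
  M3 = (-0.0845, -0.0845, 0)
rvec = (0.1031, -0.3884, 0.1603), |rvec| = θ = 0.43264 rad = 24.789°
Rodrigues: sinθ=0.41927, 1−cosθ=0.09214; R = I + sinθ·[k]× + (1−cosθ)·[k]×²:
    [+0.91309 -0.17506 -0.36826]
    [+0.13563 +0.98212 -0.13056]
    [+0.38453 +0.06927 +0.92051]
t = (0.3073, -0.1152, 0.8766) m
M0: Pc = R·M0+t = (+0.21535, -0.04367, +0.84996); u = 626.5·(+0.21535)/0.84996 + 314.5 = 473.2340, v = 706.5·(-0.04367)/0.84996 + 245.5 = 209.1991
M1: Pc = R·M1+t = (+0.36966, -0.02075, +0.91495); u = 626.5·(+0.36966)/0.91495 + 314.5 = 567.6237, v = 706.5·(-0.02075)/0.91495 + 245.5 = 229.4774
M2: Pc = R·M2+t = (+0.39925, -0.18673, +0.90324); u = 626.5·(+0.39925)/0.90324 + 314.5 = 591.4246, v = 706.5·(-0.18673)/0.90324 + 245.5 = 99.4444
M3: Pc = R·M3+t = (+0.24494, -0.20965, +0.83825); u = 626.5·(+0.24494)/0.83825 + 314.5 = 497.5619, v = 706.5·(-0.20965)/0.83825 + 245.5 = 68.8020

c0=(473.23, 209.20) c1=(567.62, 229.48) c2=(591.42, 99.44) c3=(497.56, 68.80)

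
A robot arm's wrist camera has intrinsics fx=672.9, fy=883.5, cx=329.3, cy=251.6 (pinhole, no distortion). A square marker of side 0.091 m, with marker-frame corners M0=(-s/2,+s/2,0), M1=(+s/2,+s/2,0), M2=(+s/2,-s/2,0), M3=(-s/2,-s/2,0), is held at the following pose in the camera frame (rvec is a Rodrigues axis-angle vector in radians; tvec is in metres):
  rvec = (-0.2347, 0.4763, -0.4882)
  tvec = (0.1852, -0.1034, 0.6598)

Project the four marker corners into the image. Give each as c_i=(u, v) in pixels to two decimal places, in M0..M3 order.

Intrinsics K: fx=672.9, fy=883.5, cx=329.3, cy=251.6
Marker side s = 0.091 m; corners in marker frame (Z=0):
  M0 = (-0.0455, +0.0455, 0)
  M1 = (+0.0455, +0.0455, 0)
  M2 = (+0.0455, -0.0455, 0)
  M3 = (-0.0455, -0.0455, 0)
rvec = (-0.2347, 0.4763, -0.4882), |rvec| = θ = 0.72131 rad = 41.328°
Rodrigues: sinθ=0.66037, 1−cosθ=0.24906; R = I + sinθ·[k]× + (1−cosθ)·[k]×²:
    [+0.77731 +0.39344 +0.49091]
    [-0.50047 +0.85954 +0.10356]
    [-0.38121 -0.32618 +0.86503]
t = (0.1852, -0.1034, 0.6598) m
M0: Pc = R·M0+t = (+0.16773, -0.04152, +0.66230); u = 672.9·(+0.16773)/0.66230 + 329.3 = 499.7175, v = 883.5·(-0.04152)/0.66230 + 251.6 = 196.2135
M1: Pc = R·M1+t = (+0.23847, -0.08706, +0.62761); u = 672.9·(+0.23847)/0.62761 + 329.3 = 584.9763, v = 883.5·(-0.08706)/0.62761 + 251.6 = 129.0415
M2: Pc = R·M2+t = (+0.20267, -0.16528, +0.65730); u = 672.9·(+0.20267)/0.65730 + 329.3 = 536.7772, v = 883.5·(-0.16528)/0.65730 + 251.6 = 29.4397
M3: Pc = R·M3+t = (+0.13193, -0.11974, +0.69199); u = 672.9·(+0.13193)/0.69199 + 329.3 = 457.5918, v = 883.5·(-0.11974)/0.69199 + 251.6 = 98.7236

c0=(499.72, 196.21) c1=(584.98, 129.04) c2=(536.78, 29.44) c3=(457.59, 98.72)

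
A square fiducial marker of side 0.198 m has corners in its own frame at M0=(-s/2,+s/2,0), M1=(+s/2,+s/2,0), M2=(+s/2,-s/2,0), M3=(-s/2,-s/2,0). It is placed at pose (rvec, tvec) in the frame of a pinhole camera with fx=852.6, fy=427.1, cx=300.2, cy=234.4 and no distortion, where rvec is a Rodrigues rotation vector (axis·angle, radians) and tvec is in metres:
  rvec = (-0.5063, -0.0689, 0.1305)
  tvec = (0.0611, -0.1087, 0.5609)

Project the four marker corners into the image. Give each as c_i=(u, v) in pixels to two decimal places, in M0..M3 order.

c0=(220.70, 203.43) c1=(545.44, 227.03) c2=(536.41, 108.56) c3=(263.32, 87.42)

Intrinsics K: fx=852.6, fy=427.1, cx=300.2, cy=234.4
Marker side s = 0.198 m; corners in marker frame (Z=0):
  M0 = (-0.0990, +0.0990, 0)
  M1 = (+0.0990, +0.0990, 0)
  M2 = (+0.0990, -0.0990, 0)
  M3 = (-0.0990, -0.0990, 0)
rvec = (-0.5063, -0.0689, 0.1305), |rvec| = θ = 0.52737 rad = 30.216°
Rodrigues: sinθ=0.50326, 1−cosθ=0.13587; R = I + sinθ·[k]× + (1−cosθ)·[k]×²:
    [+0.98936 -0.10749 -0.09803]
    [+0.14158 +0.86645 +0.47876]
    [+0.03347 -0.48755 +0.87245]
t = (0.0611, -0.1087, 0.5609) m
M0: Pc = R·M0+t = (-0.04749, -0.03694, +0.50932); u = 852.6·(-0.04749)/0.50932 + 300.2 = 220.7041, v = 427.1·(-0.03694)/0.50932 + 234.4 = 203.4256
M1: Pc = R·M1+t = (+0.14840, -0.00891, +0.51595); u = 852.6·(+0.14840)/0.51595 + 300.2 = 545.4387, v = 427.1·(-0.00891)/0.51595 + 234.4 = 227.0284
M2: Pc = R·M2+t = (+0.16969, -0.18046, +0.61248); u = 852.6·(+0.16969)/0.61248 + 300.2 = 536.4138, v = 427.1·(-0.18046)/0.61248 + 234.4 = 108.5582
M3: Pc = R·M3+t = (-0.02620, -0.20849, +0.60585); u = 852.6·(-0.02620)/0.60585 + 300.2 = 263.3225, v = 427.1·(-0.20849)/0.60585 + 234.4 = 87.4202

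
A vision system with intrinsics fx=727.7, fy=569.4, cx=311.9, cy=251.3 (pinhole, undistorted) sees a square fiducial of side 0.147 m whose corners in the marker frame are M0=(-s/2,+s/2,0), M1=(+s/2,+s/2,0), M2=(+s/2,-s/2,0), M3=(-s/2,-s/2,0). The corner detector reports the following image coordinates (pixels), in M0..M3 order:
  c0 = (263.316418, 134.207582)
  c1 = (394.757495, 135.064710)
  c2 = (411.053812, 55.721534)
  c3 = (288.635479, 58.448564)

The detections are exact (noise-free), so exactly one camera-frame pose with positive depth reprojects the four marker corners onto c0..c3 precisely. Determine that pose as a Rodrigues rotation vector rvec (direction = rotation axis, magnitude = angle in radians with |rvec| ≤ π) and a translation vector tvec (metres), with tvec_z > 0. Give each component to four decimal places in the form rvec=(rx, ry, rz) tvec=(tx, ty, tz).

Intrinsics K: fx=727.7, fy=569.4, cx=311.9, cy=251.3
Marker side s = 0.147 m; corners in marker frame (Z=0):
  M0 = (-0.0735, +0.0735, 0)
  M1 = (+0.0735, +0.0735, 0)
  M2 = (+0.0735, -0.0735, 0)
  M3 = (-0.0735, -0.0735, 0)
Detected image corners:
  c0 = (263.316418, 134.207582) px
  c1 = (394.757495, 135.064710) px
  c2 = (411.053812, 55.721534) px
  c3 = (288.635479, 58.448564) px
Planar DLT: solve 8×8 A·h = b for H (H[2,2]=1):
  H  [+753.34378 -324.26995 +338.35408]
  H  [-37.59881 +475.87360 +94.34354]
  H  [-0.32086 -0.53617 +1.00000]
B = K⁻¹H; ‖b₁‖=1.218213, ‖b₂‖=1.218213; λ = 2/(‖b₁‖+‖b₂‖) = 0.820874, sign → tz>0 ⇒ λ=+0.820874
r₁ = λ·B[:,0] = (+0.96269,+0.06204,-0.26339); r₂ = λ·B[:,1] = (-0.17715,+0.88029,-0.44013)
r₃ = r₁×r₂ = (+0.20455,+0.47037,+0.85844); SVD([r₁ r₂ r₃]) → R = UVᵀ:
  R  [+0.96269 -0.17715 +0.20455]
  R  [+0.06204 +0.88029 +0.47037]
  R  [-0.26339 -0.44013 +0.85844]
t = (+0.02984, -0.22628, +0.82087) m
tr R = 2.701419; θ = arccos((tr R − 1)/2) = 0.553463 rad = 31.711°
axis k = ((R−Rᵀ)₃₂, (R−Rᵀ)₁₃, (R−Rᵀ)₂₁) / (2 sinθ) = (-0.866085, +0.445119, +0.227521)
rvec = θ·k = (-0.479346, +0.246357, +0.125924)

rvec=(-0.4793, 0.2464, 0.1259) tvec=(0.0298, -0.2263, 0.8209)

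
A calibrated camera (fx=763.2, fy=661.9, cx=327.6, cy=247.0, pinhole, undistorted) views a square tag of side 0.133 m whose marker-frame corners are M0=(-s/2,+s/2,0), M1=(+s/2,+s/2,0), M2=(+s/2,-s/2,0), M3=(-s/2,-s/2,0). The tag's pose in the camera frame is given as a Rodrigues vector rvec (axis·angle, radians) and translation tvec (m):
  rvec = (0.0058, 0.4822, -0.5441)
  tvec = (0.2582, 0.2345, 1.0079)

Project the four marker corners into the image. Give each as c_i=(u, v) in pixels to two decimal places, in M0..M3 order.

Intrinsics K: fx=763.2, fy=661.9, cx=327.6, cy=247.0
Marker side s = 0.133 m; corners in marker frame (Z=0):
  M0 = (-0.0665, +0.0665, 0)
  M1 = (+0.0665, +0.0665, 0)
  M2 = (+0.0665, -0.0665, 0)
  M3 = (-0.0665, -0.0665, 0)
rvec = (0.0058, 0.4822, -0.5441), |rvec| = θ = 0.72705 rad = 41.657°
Rodrigues: sinθ=0.66467, 1−cosθ=0.25286; R = I + sinθ·[k]× + (1−cosθ)·[k]×²:
    [+0.74716 +0.49875 +0.43932]
    [-0.49608 +0.85837 -0.13081]
    [-0.44234 -0.12020 +0.88876]
t = (0.2582, 0.2345, 1.0079) m
M0: Pc = R·M0+t = (+0.24168, +0.32457, +1.02932); u = 763.2·(+0.24168)/1.02932 + 327.6 = 506.7967, v = 661.9·(+0.32457)/1.02932 + 247.0 = 455.7135
M1: Pc = R·M1+t = (+0.34105, +0.25859, +0.97049); u = 763.2·(+0.34105)/0.97049 + 327.6 = 595.8062, v = 661.9·(+0.25859)/0.97049 + 247.0 = 423.3666
M2: Pc = R·M2+t = (+0.27472, +0.14443, +0.98648); u = 763.2·(+0.27472)/0.98648 + 327.6 = 540.1393, v = 661.9·(+0.14443)/0.98648 + 247.0 = 343.9081
M3: Pc = R·M3+t = (+0.17535, +0.21041, +1.04531); u = 763.2·(+0.17535)/1.04531 + 327.6 = 455.6241, v = 661.9·(+0.21041)/1.04531 + 247.0 = 380.2323

c0=(506.80, 455.71) c1=(595.81, 423.37) c2=(540.14, 343.91) c3=(455.62, 380.23)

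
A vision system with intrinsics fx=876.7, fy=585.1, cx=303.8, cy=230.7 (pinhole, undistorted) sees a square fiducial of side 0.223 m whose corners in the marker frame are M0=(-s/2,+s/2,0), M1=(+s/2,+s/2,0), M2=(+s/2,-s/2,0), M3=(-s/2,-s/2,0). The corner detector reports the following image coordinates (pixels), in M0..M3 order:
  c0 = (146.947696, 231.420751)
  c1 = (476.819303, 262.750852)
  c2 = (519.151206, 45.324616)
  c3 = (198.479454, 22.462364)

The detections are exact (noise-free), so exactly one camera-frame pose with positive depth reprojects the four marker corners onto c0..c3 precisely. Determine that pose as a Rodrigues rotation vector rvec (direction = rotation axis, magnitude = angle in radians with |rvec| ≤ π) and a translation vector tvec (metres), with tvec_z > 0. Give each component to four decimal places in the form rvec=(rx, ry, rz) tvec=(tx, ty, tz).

rvec=(-0.0960, 0.0883, 0.1429) tvec=(0.0197, -0.0938, 0.5948)

Intrinsics K: fx=876.7, fy=585.1, cx=303.8, cy=230.7
Marker side s = 0.223 m; corners in marker frame (Z=0):
  M0 = (-0.1115, +0.1115, 0)
  M1 = (+0.1115, +0.1115, 0)
  M2 = (+0.1115, -0.1115, 0)
  M3 = (-0.1115, -0.1115, 0)
Detected image corners:
  c0 = (146.947696, 231.420751) px
  c1 = (476.819303, 262.750852) px
  c2 = (519.151206, 45.324616) px
  c3 = (198.479454, 22.462364) px
Planar DLT: solve 8×8 A·h = b for H (H[2,2]=1):
  H  [+1404.92678 -261.05269 +332.85665]
  H  [+98.84187 +934.63939 +138.46908]
  H  [-0.15908 -0.14978 +1.00000]
B = K⁻¹H; ‖b₁‖=1.681292, ‖b₂‖=1.681292; λ = 2/(‖b₁‖+‖b₂‖) = 0.594781, sign → tz>0 ⇒ λ=+0.594781
r₁ = λ·B[:,0] = (+0.98593,+0.13778,-0.09462); r₂ = λ·B[:,1] = (-0.14623,+0.98523,-0.08909)
r₃ = r₁×r₂ = (+0.08094,+0.10167,+0.99152); SVD([r₁ r₂ r₃]) → R = UVᵀ:
  R  [+0.98593 -0.14623 +0.08094]
  R  [+0.13778 +0.98523 +0.10167]
  R  [-0.09462 -0.08909 +0.99152]
t = (+0.01971, -0.09376, +0.59478) m
tr R = 2.962683; θ = arccos((tr R − 1)/2) = 0.193478 rad = 11.086°
axis k = ((R−Rᵀ)₃₂, (R−Rᵀ)₁₃, (R−Rᵀ)₂₁) / (2 sinθ) = (-0.496066, +0.456533, +0.738577)
rvec = θ·k = (-0.095978, +0.088329, +0.142899)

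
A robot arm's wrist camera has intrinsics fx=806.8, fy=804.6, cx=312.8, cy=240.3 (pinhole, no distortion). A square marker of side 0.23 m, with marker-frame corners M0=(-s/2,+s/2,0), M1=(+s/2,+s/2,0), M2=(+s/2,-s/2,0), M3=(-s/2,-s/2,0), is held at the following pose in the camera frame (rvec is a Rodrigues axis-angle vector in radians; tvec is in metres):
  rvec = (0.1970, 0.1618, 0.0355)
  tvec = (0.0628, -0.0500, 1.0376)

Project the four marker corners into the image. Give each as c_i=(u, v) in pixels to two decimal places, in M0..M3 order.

Intrinsics K: fx=806.8, fy=804.6, cx=312.8, cy=240.3
Marker side s = 0.23 m; corners in marker frame (Z=0):
  M0 = (-0.1150, +0.1150, 0)
  M1 = (+0.1150, +0.1150, 0)
  M2 = (+0.1150, -0.1150, 0)
  M3 = (-0.1150, -0.1150, 0)
rvec = (0.1970, 0.1618, 0.0355), |rvec| = θ = 0.25739 rad = 14.747°
Rodrigues: sinθ=0.25456, 1−cosθ=0.03294; R = I + sinθ·[k]× + (1−cosθ)·[k]×²:
    [+0.98636 -0.01926 +0.16350]
    [+0.05096 +0.98008 -0.19198]
    [-0.15654 +0.19769 +0.96768]
t = (0.0628, -0.0500, 1.0376) m
M0: Pc = R·M0+t = (-0.05285, +0.05685, +1.07834); u = 806.8·(-0.05285)/1.07834 + 312.8 = 273.2613, v = 804.6·(+0.05685)/1.07834 + 240.3 = 282.7174
M1: Pc = R·M1+t = (+0.17402, +0.06857, +1.04233); u = 806.8·(+0.17402)/1.04233 + 312.8 = 447.4943, v = 804.6·(+0.06857)/1.04233 + 240.3 = 293.2300
M2: Pc = R·M2+t = (+0.17845, -0.15685, +0.99686); u = 806.8·(+0.17845)/0.99686 + 312.8 = 457.2230, v = 804.6·(-0.15685)/0.99686 + 240.3 = 113.7027
M3: Pc = R·M3+t = (-0.04842, -0.16857, +1.03287); u = 806.8·(-0.04842)/1.03287 + 312.8 = 274.9810, v = 804.6·(-0.16857)/1.03287 + 240.3 = 108.9855

c0=(273.26, 282.72) c1=(447.49, 293.23) c2=(457.22, 113.70) c3=(274.98, 108.99)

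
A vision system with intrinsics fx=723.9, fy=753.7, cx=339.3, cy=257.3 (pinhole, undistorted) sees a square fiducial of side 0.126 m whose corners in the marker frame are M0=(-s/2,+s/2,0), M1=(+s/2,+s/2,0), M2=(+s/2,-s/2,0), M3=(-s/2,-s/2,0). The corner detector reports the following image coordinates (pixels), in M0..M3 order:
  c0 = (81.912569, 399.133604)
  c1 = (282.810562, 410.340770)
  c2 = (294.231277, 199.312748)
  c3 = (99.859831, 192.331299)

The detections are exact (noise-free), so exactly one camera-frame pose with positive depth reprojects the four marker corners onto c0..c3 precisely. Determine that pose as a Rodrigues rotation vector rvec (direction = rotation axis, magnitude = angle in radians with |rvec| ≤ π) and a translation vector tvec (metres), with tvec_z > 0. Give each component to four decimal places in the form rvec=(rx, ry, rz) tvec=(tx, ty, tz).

Intrinsics K: fx=723.9, fy=753.7, cx=339.3, cy=257.3
Marker side s = 0.126 m; corners in marker frame (Z=0):
  M0 = (-0.0630, +0.0630, 0)
  M1 = (+0.0630, +0.0630, 0)
  M2 = (+0.0630, -0.0630, 0)
  M3 = (-0.0630, -0.0630, 0)
Detected image corners:
  c0 = (81.912569, 399.133604) px
  c1 = (282.810562, 410.340770) px
  c2 = (294.231277, 199.312748) px
  c3 = (99.859831, 192.331299) px
Planar DLT: solve 8×8 A·h = b for H (H[2,2]=1):
  H  [+1539.88603 -168.59650 +188.90453]
  H  [+27.25447 +1575.88343 +298.43958]
  H  [-0.14864 -0.27313 +1.00000]
B = K⁻¹H; ‖b₁‖=2.203615, ‖b₂‖=2.203615; λ = 2/(‖b₁‖+‖b₂‖) = 0.453800, sign → tz>0 ⇒ λ=+0.453800
r₁ = λ·B[:,0] = (+0.99694,+0.03944,-0.06745); r₂ = λ·B[:,1] = (-0.04759,+0.99115,-0.12395)
r₃ = r₁×r₂ = (+0.06197,+0.12678,+0.98999); SVD([r₁ r₂ r₃]) → R = UVᵀ:
  R  [+0.99694 -0.04759 +0.06197]
  R  [+0.03944 +0.99115 +0.12678]
  R  [-0.06745 -0.12395 +0.98999]
t = (-0.09428, +0.02477, +0.45380) m
tr R = 2.978083; θ = arccos((tr R − 1)/2) = 0.148180 rad = 8.490°
axis k = ((R−Rᵀ)₃₂, (R−Rᵀ)₁₃, (R−Rᵀ)₂₁) / (2 sinθ) = (-0.849125, +0.438306, +0.294745)
rvec = θ·k = (-0.125824, +0.064948, +0.043675)

rvec=(-0.1258, 0.0649, 0.0437) tvec=(-0.0943, 0.0248, 0.4538)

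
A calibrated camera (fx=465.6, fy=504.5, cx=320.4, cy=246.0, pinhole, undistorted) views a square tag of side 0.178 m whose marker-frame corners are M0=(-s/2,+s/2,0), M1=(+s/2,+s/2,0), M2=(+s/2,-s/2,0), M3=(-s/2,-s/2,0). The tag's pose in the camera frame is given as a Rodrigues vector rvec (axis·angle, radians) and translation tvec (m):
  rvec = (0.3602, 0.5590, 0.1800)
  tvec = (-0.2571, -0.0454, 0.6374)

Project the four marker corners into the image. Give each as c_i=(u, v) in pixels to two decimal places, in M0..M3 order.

Intrinsics K: fx=465.6, fy=504.5, cx=320.4, cy=246.0
Marker side s = 0.178 m; corners in marker frame (Z=0):
  M0 = (-0.0890, +0.0890, 0)
  M1 = (+0.0890, +0.0890, 0)
  M2 = (+0.0890, -0.0890, 0)
  M3 = (-0.0890, -0.0890, 0)
rvec = (0.3602, 0.5590, 0.1800), |rvec| = θ = 0.68893 rad = 39.473°
Rodrigues: sinθ=0.63571, 1−cosθ=0.22807; R = I + sinθ·[k]× + (1−cosθ)·[k]×²:
    [+0.83427 -0.06934 +0.54697]
    [+0.26285 +0.92208 -0.28402]
    [-0.48466 +0.38073 +0.78750]
t = (-0.2571, -0.0454, 0.6374) m
M0: Pc = R·M0+t = (-0.33752, +0.01327, +0.71442); u = 465.6·(-0.33752)/0.71442 + 320.4 = 100.4313, v = 504.5·(+0.01327)/0.71442 + 246.0 = 255.3720
M1: Pc = R·M1+t = (-0.18902, +0.06006, +0.62815); u = 465.6·(-0.18902)/0.62815 + 320.4 = 180.2931, v = 504.5·(+0.06006)/0.62815 + 246.0 = 294.2368
M2: Pc = R·M2+t = (-0.17668, -0.10407, +0.56038); u = 465.6·(-0.17668)/0.56038 + 320.4 = 173.6041, v = 504.5·(-0.10407)/0.56038 + 246.0 = 152.3062
M3: Pc = R·M3+t = (-0.32518, -0.15086, +0.64665); u = 465.6·(-0.32518)/0.64665 + 320.4 = 86.2651, v = 504.5·(-0.15086)/0.64665 + 246.0 = 128.3034

c0=(100.43, 255.37) c1=(180.29, 294.24) c2=(173.60, 152.31) c3=(86.27, 128.30)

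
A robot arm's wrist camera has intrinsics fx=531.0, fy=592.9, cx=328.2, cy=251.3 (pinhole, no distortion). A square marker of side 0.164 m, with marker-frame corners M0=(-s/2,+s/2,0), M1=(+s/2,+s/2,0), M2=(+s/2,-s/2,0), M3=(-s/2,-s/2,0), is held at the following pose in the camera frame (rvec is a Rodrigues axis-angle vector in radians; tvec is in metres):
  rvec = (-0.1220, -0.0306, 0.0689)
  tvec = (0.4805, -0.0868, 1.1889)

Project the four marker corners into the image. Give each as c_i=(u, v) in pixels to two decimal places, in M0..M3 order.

c0=(505.66, 245.56) c1=(578.54, 251.39) c2=(579.19, 171.23) c3=(507.54, 165.21)

Intrinsics K: fx=531.0, fy=592.9, cx=328.2, cy=251.3
Marker side s = 0.164 m; corners in marker frame (Z=0):
  M0 = (-0.0820, +0.0820, 0)
  M1 = (+0.0820, +0.0820, 0)
  M2 = (+0.0820, -0.0820, 0)
  M3 = (-0.0820, -0.0820, 0)
rvec = (-0.1220, -0.0306, 0.0689), |rvec| = θ = 0.14341 rad = 8.217°
Rodrigues: sinθ=0.14292, 1−cosθ=0.01027; R = I + sinθ·[k]× + (1−cosθ)·[k]×²:
    [+0.99716 -0.06680 -0.03469]
    [+0.07053 +0.99020 +0.12053]
    [+0.02630 -0.12263 +0.99210]
t = (0.4805, -0.0868, 1.1889) m
M0: Pc = R·M0+t = (+0.39325, -0.01139, +1.17669); u = 531.0·(+0.39325)/1.17669 + 328.2 = 505.6629, v = 592.9·(-0.01139)/1.17669 + 251.3 = 245.5625
M1: Pc = R·M1+t = (+0.55679, +0.00018, +1.18100); u = 531.0·(+0.55679)/1.18100 + 328.2 = 578.5431, v = 592.9·(+0.00018)/1.18100 + 251.3 = 251.3902
M2: Pc = R·M2+t = (+0.56775, -0.16221, +1.20111); u = 531.0·(+0.56775)/1.20111 + 328.2 = 579.1945, v = 592.9·(-0.16221)/1.20111 + 251.3 = 171.2274
M3: Pc = R·M3+t = (+0.40421, -0.17378, +1.19680); u = 531.0·(+0.40421)/1.19680 + 328.2 = 507.5414, v = 592.9·(-0.17378)/1.19680 + 251.3 = 165.2087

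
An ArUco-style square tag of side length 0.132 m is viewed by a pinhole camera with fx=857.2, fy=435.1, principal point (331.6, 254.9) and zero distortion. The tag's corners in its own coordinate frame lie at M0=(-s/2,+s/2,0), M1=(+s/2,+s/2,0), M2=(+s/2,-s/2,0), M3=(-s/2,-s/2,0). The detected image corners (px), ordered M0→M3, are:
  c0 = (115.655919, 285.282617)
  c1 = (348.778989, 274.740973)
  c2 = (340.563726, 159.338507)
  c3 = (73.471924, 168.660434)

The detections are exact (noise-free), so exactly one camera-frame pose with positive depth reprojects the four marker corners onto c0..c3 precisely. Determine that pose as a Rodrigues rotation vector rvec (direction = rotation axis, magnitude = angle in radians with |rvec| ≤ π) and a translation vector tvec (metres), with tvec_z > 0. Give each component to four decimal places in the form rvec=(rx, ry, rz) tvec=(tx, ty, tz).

Intrinsics K: fx=857.2, fy=435.1, cx=331.6, cy=254.9
Marker side s = 0.132 m; corners in marker frame (Z=0):
  M0 = (-0.0660, +0.0660, 0)
  M1 = (+0.0660, +0.0660, 0)
  M2 = (+0.0660, -0.0660, 0)
  M3 = (-0.0660, -0.0660, 0)
Detected image corners:
  c0 = (115.655919, 285.282617) px
  c1 = (348.778989, 274.740973) px
  c2 = (340.563726, 159.338507) px
  c3 = (73.471924, 168.660434) px
Planar DLT: solve 8×8 A·h = b for H (H[2,2]=1):
  H  [+1922.68022 +411.78174 +221.83190]
  H  [-38.62997 +1103.53527 +225.82608]
  H  [+0.16630 +1.01216 +1.00000]
B = K⁻¹H; ‖b₁‖=2.192904, ‖b₂‖=2.192904; λ = 2/(‖b₁‖+‖b₂‖) = 0.456016, sign → tz>0 ⇒ λ=+0.456016
r₁ = λ·B[:,0] = (+0.99350,-0.08491,+0.07584); r₂ = λ·B[:,1] = (+0.04051,+0.88618,+0.46156)
r₃ = r₁×r₂ = (-0.10640,-0.45549,+0.88386); SVD([r₁ r₂ r₃]) → R = UVᵀ:
  R  [+0.99350 +0.04051 -0.10640]
  R  [-0.08491 +0.88618 -0.45549]
  R  [+0.07584 +0.46156 +0.88386]
t = (-0.05839, -0.03047, +0.45602) m
tr R = 2.763543; θ = arccos((tr R − 1)/2) = 0.491192 rad = 28.143°
axis k = ((R−Rᵀ)₃₂, (R−Rᵀ)₁₃, (R−Rᵀ)₂₁) / (2 sinθ) = (+0.972114, -0.193175, -0.132957)
rvec = θ·k = (+0.477494, -0.094886, -0.065307)

rvec=(0.4775, -0.0949, -0.0653) tvec=(-0.0584, -0.0305, 0.4560)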